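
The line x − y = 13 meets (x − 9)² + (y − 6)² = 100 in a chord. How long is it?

10√2

Substitute y = x − 13:
2x² − 56x + 342 = 0  ⟹  x² − 28x + 171 = 0
x = 19 or x = 9, giving (19, 6) and (9, −4).
Chord length = distance between (19, 6) and (9, −4) = √200 = 10√2.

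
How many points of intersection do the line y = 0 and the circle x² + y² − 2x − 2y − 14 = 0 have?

2

d² = (0·1 + 1·1 − (0))² = 1; r² = 16.
Since d² < r², the line cuts the circle twice.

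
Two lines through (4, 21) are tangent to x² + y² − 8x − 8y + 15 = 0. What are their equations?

4x + y = 37 and 4x − y = −5

Write the tangent as mx − y + (21 − m·(4)) = 0 and set its distance from the centre to √17:
[m·(0) − (−17)]² = 17(m² + 1)
m² − 16 = 0, so m = −4 or m = 4.
Through (4, 21) these give 4x + y = 37 and 4x − y = −5.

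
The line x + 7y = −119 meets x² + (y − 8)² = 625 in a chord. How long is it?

Express y = (−119 − x)/7 and substitute into the circle:
50x² + 350x = 0  ⟹  x² + 7x = 0
x = 0 or x = −7, giving (0, −17) and (−7, −16).
|(0, −17) − (−7, −16)| = √((7)² + (−1)²) = 5√2.

5√2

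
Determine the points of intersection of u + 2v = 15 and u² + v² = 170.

(−7, 11) and (13, 1)

Express v = (15 − u)/2 and substitute into the circle:
5u² − 30u − 455 = 0  ⟹  u² − 6u − 91 = 0
u = 13 or u = −7, giving (13, 1) and (−7, 11).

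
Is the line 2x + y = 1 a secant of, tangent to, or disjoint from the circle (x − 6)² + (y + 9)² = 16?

Substituting the line into the circle gives 5x² − 52x + 120 = 0.
Discriminant = (−52)² − 4·5·(120) = 304 > 0.
Two real roots: the line is a secant.

secant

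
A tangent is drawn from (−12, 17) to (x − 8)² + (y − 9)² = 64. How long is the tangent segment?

Centre (8, 9), r² = 64. |PO|² = (−20)² + (8)² = 464.
The tangent meets the radius at right angles, so tangent² = |PO|² − r² = 464 − 64 = 400.

20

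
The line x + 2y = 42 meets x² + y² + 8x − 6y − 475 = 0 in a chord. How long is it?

From the line, y = (42 − x)/2. Substituting:
5x² − 40x − 640 = 0  ⟹  x² − 8x − 128 = 0
x = 16 or x = −8, giving (16, 13) and (−8, 25).
Chord length = distance between (16, 13) and (−8, 25) = √720 = 12√5.

12√5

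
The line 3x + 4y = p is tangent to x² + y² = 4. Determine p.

p = −10 or p = 10

Tangency holds when the distance from the centre (0, 0) to the line equals the radius 2:
|3·0 + 4·0 − p| / √25 = 2
|p| = 2·5, so p = 10 or p = −10.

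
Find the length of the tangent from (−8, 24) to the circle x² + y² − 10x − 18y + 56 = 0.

2√86

The centre is (5, 9) and r = 5√2. The square of the distance from P to the centre is 169 + 225 = 394.
By the tangent–radius right angle, tangent length = √(|PO|² − r²) = √344 = 2√86.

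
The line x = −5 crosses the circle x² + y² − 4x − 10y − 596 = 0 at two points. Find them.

(−5, −19) and (−5, 29)

The line gives x = −5. Substituting into the circle:
y² − 10y − 551 = 0
y = 29 or y = −19, giving (−5, 29) and (−5, −19).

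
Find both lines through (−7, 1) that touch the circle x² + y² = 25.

3x − 4y = −25 and 4x + 3y = −25

Let a tangent through (−7, 1) have slope m. Its distance from (0, 0) must equal 5:
(7m − (−1))² = 25(m² + 1)
12m² + 7m − 12 = 0, so m = 3/4 or m = −4/3.
With m = 3/4: 3x − 4y = −25. With m = −4/3: 4x + 3y = −25.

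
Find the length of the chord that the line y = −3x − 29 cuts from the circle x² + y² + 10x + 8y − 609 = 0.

Centre (−5, −4), r² = 650. Perpendicular distance d from centre to line = |10| / √10 = 10/√10.
Chord = 2√(r² − d²) = 2·√(640) = 16√10.

16√10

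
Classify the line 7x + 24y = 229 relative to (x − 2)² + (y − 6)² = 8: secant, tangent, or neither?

Centre (2, 6), r² = 8. Distance² from centre to line = (−71)²/625 = 5041/625.
Since d² > r², the line lies outside the circle.

neither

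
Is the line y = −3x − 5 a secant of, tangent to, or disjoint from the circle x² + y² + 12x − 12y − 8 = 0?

Substituting the line into the circle gives 10x² + 78x + 77 = 0.
Δ = 6084 − 3080 = 3004.
Two real roots: the line is a secant.

secant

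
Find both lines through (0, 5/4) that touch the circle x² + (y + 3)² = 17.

x − 4y = −5 and x + 4y = 5

Write the tangent as mx − y + (5/4 − m·(0)) = 0 and set its distance from the centre to √17:
(0m − (−17/4))² = 17(m² + 1)
16m² − 1 = 0, so m = 1/4 or m = −1/4.
Through (0, 5/4) these give x − 4y = −5 and x + 4y = 5.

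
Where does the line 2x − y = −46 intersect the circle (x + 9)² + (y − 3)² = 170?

(−22, 2) and (−16, 14)

Substitute y = 2x + 46:
5x² + 190x + 1760 = 0  ⟹  x² + 38x + 352 = 0
x = −16 or x = −22, giving (−16, 14) and (−22, 2).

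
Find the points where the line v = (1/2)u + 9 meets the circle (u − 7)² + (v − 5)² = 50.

(2, 10) and (6, 12)

Substitute v = (18 + u)/2:
5u² − 40u + 60 = 0  ⟹  u² − 8u + 12 = 0
u = 6 or u = 2, giving (6, 12) and (2, 10).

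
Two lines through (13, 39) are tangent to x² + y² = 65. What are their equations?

8x − y = 65 and 7x − 4y = −65

Let a tangent through (13, 39) have slope m. Its distance from (0, 0) must equal √65:
[m·(−13) − (−39)]² = 65(m² + 1)
4m² − 39m + 56 = 0, so m = 8 or m = 7/4.
With m = 8: 8x − y = 65. With m = 7/4: 7x − 4y = −65.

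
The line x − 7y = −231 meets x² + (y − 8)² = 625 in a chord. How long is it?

The distance from (0, 8) to the line is 175/√50, and r² = 625.
Chord = 2√(r² − d²) = 2·√(25/2) = 5√2.

5√2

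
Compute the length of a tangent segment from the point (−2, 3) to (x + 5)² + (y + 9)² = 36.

3√13

The centre is (−5, −9) and r = 6. The square of the distance from P to the centre is 9 + 144 = 153.
Power of the point: PT² = |PO|² − r² = 117, so PT = 3√13.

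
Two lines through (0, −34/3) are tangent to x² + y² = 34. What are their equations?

5x + 3y = −34 and 5x − 3y = 34

A line y − (−34/3) = m(x − (0)) is tangent when its distance from (0, 0) is √34:
[m·(0) − (34/3)]² = 34(m² + 1)
9m² − 25 = 0, so m = −5/3 or m = 5/3.
With m = −5/3: 5x + 3y = −34. With m = 5/3: 5x − 3y = 34.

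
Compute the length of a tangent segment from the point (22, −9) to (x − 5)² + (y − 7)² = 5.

Centre (5, 7), r² = 5. |PO|² = (17)² + (−16)² = 545.
The tangent meets the radius at right angles, so tangent² = |PO|² − r² = 545 − 5 = 540.

6√15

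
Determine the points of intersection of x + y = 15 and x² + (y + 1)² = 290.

(−1, 16) and (17, −2)

Substitute y = −x + 15:
2x² − 32x − 34 = 0  ⟹  x² − 16x − 17 = 0
x = 17 or x = −1, giving (17, −2) and (−1, 16).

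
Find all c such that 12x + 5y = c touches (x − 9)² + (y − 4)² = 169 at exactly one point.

For a tangent, require d(centre, line) = r = 13.
|12·9 + 5·4 − c| / √169 = 13
|c − (128)| = 13·13, so c = 297 or c = −41.

c = −41 or c = 297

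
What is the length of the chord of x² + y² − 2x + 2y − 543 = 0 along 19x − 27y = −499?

√1090

Centre (1, −1), r² = 545. Perpendicular distance d from centre to line = |545| / √1090 = 545/√1090.
Half the chord is √(r² − d²) = √(545/2), so the full chord is √1090.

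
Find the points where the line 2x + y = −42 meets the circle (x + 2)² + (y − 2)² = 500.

Substitute y = −2x − 42:
5x² + 180x + 1440 = 0  ⟹  x² + 36x + 288 = 0
x = −12 or x = −24, giving (−12, −18) and (−24, 6).

(−24, 6) and (−12, −18)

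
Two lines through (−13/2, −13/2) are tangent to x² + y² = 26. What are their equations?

x − 5y = 26 and 5x − y = −26

Write the tangent as mx − y + (−13/2 − m·(−13/2)) = 0 and set its distance from the centre to √26:
(13/2m − (13/2))² = 26(m² + 1)
5m² − 26m + 5 = 0, so m = 1/5 or m = 5.
With m = 1/5: x − 5y = 26. With m = 5: 5x − y = −26.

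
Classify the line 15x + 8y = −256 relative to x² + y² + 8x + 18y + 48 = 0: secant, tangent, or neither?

Substituting the line into the circle gives 289x² + 6032x + 31744 = 0.
Δ = 36385024 − 36696064 = −311040.
No real roots: the line does not meet the circle.

neither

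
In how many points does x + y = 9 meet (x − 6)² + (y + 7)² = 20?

Substituting the line into the circle gives 2x² − 44x + 272 = 0.
Δ = 1936 − 2176 = −240.
No real roots: the line does not meet the circle.

0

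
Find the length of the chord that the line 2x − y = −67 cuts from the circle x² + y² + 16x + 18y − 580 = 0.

Centre (−8, −9), r² = 725. Perpendicular distance d from centre to line = |60| / √5 = 60/√5.
Half the chord is √(r² − d²) = √(5), so the full chord is 2√5.

2√5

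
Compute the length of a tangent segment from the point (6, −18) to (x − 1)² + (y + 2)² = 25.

The centre is (1, −2) and r = 5. The square of the distance from P to the centre is 25 + 256 = 281.
By the tangent–radius right angle, tangent length = √(|PO|² − r²) = √256 = 16.

16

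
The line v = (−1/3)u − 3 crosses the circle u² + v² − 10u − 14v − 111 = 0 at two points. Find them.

Express v = (−9 − u)/3 and substitute into the circle:
10u² − 30u − 540 = 0  ⟹  u² − 3u − 54 = 0
u = 9 or u = −6, giving (9, −6) and (−6, −1).

(−6, −1) and (9, −6)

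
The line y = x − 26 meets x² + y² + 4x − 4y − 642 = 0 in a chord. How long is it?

From the line, y = x − 26. Substituting:
2x² − 52x + 138 = 0  ⟹  x² − 26x + 69 = 0
x = 23 or x = 3, giving (23, −3) and (3, −23).
Chord length = distance between (23, −3) and (3, −23) = √800 = 20√2.

20√2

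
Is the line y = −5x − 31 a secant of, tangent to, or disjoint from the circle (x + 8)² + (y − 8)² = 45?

secant

d² = (5·(−8) + 1·8 − (−31))²/26 = 1/26; r² = 45.
Since d² < r², the line cuts the circle twice.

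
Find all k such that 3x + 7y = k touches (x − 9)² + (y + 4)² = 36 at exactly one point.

k = −1 ± 6√58

The line touches the circle iff its distance from (9, −4) is 6:
|3·9 + 7·(−4) − k| / √58 = 6
|k − (−1)| = 6√58.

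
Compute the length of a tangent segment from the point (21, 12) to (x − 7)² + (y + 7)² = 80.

3√53

With centre O = (7, −7), |OP|² = 557 and r² = 80.
By the tangent–radius right angle, tangent length = √(|PO|² − r²) = √477 = 3√53.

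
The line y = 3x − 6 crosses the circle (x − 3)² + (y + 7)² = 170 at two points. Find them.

From the line, y = 3x − 6. Substituting:
10x² − 160 = 0  ⟹  x² − 16 = 0
x = 4 or x = −4, giving (4, 6) and (−4, −18).

(−4, −18) and (4, 6)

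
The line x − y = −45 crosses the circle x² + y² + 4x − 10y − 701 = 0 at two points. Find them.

From the line, y = x + 45. Substituting:
2x² + 84x + 874 = 0  ⟹  x² + 42x + 437 = 0
x = −19 or x = −23, giving (−19, 26) and (−23, 22).

(−23, 22) and (−19, 26)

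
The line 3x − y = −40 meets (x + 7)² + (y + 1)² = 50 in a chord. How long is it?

2√10

The distance from (−7, −1) to the line is 20/√10, and r² = 50.
Half the chord is √(r² − d²) = √(10), so the full chord is 2√10.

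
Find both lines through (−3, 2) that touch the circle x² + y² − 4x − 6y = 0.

2x + 3y = 0 and 3x − 2y = −13

Let a tangent through (−3, 2) have slope m. Its distance from (2, 3) must equal √13:
(5m − (1))² = 13(m² + 1)
6m² − 5m − 6 = 0, so m = −2/3 or m = 3/2.
Through (−3, 2) these give 2x + 3y = 0 and 3x − 2y = −13.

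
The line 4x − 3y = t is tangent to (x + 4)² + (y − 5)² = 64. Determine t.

Tangency holds when the distance from the centre (−4, 5) to the line equals the radius 8:
|4·(−4) − 3·5 − t| / √25 = 8
|t − (−31)| = 8·5, so t = 9 or t = −71.

t = −71 or t = 9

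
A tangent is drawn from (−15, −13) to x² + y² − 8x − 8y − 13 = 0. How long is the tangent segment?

11√5

Centre (4, 4), r² = 45. |PO|² = (−19)² + (−17)² = 650.
The tangent meets the radius at right angles, so tangent² = |PO|² − r² = 650 − 45 = 605.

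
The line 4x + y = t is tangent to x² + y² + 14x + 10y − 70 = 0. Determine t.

The line touches the circle iff its distance from (−7, −5) is 12:
|4·(−7) + 1·(−5) − t| / √17 = 12
|t − (−33)| = 12√17.

t = −33 ± 12√17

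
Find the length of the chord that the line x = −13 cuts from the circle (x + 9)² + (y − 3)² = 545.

46

The distance from (−9, 3) to the line is 4, and r² = 545.
Half the chord is √(r² − d²) = √(529), so the full chord is 46.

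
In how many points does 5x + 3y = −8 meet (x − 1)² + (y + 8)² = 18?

Substituting the line into the circle gives 34x² − 178x + 103 = 0.
Δ = 31684 − 14008 = 17676.
Two real roots: the line is a secant.

2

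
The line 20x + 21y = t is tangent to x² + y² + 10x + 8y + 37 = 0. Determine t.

t = −242 or t = −126

The line touches the circle iff its distance from (−5, −4) is 2:
|20·(−5) + 21·(−4) − t| / √841 = 2
|t − (−184)| = 2·29, so t = −126 or t = −242.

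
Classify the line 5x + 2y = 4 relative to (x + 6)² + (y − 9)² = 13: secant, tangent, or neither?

secant

Substituting the line into the circle gives 29x² + 188x + 288 = 0.
Discriminant = (188)² − 4·29·(288) = 1936 > 0.
Two real roots: the line is a secant.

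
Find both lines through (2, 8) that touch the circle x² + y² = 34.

Write the tangent as mx − y + (8 − m·(2)) = 0 and set its distance from the centre to √34:
[m·(−2) − (−8)]² = 34(m² + 1)
15m² + 16m − 15 = 0, so m = 3/5 or m = −5/3.
With m = 3/5: 3x − 5y = −34. With m = −5/3: 5x + 3y = 34.

3x − 5y = −34 and 5x + 3y = 34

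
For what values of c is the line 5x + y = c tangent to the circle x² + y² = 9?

The line touches the circle iff its distance from (0, 0) is 3:
|5·0 + 1·0 − c| / √26 = 3
|c| = 3√26.

c = ±3√26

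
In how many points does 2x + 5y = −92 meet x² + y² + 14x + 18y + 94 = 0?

Substituting the line into the circle gives 29x² + 538x + 2534 = 0.
Δ = 289444 − 293944 = −4500.
No real roots: the line does not meet the circle.

0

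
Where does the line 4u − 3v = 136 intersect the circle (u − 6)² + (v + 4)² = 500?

From the line, v = (−136 + 4u)/3. Substituting:
25u² − 1100u + 11200 = 0  ⟹  u² − 44u + 448 = 0
u = 28 or u = 16, giving (28, −8) and (16, −24).

(16, −24) and (28, −8)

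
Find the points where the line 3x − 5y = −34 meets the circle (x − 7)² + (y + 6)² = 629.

From the line, y = (34 + 3x)/5. Substituting:
34x² + 34x − 10404 = 0  ⟹  x² + x − 306 = 0
x = 17 or x = −18, giving (17, 17) and (−18, −4).

(−18, −4) and (17, 17)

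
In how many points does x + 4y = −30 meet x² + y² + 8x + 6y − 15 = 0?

2

Centre (−4, −3), r² = 40. Distance² from centre to line = (14)²/17 = 196/17.
Since d² < r², the line cuts the circle twice.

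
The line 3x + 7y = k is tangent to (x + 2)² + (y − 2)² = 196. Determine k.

k = 8 ± 14√58

Tangency holds when the distance from the centre (−2, 2) to the line equals the radius 14:
|3·(−2) + 7·2 − k| / √58 = 14
|k − (8)| = 14√58.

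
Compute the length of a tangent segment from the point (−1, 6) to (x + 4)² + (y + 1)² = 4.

3√6

Centre (−4, −1), r² = 4. |PO|² = (3)² + (7)² = 58.
Power of the point: PT² = |PO|² − r² = 54, so PT = 3√6.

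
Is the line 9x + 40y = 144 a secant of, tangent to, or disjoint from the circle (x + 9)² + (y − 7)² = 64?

Centre (−9, 7), r² = 64. Distance² from centre to line = (55)²/1681 = 3025/1681.
Since d² < r², the line cuts the circle twice.

secant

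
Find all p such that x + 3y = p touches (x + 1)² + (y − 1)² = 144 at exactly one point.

p = 2 ± 12√10

For a tangent, require d(centre, line) = r = 12.
|1·(−1) + 3·1 − p| / √10 = 12
|p − (2)| = 12√10.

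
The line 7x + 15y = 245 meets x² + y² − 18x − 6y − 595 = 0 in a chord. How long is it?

3√274

Centre (9, 3), r² = 685. Perpendicular distance d from centre to line = |−137| / √274 = 137/√274.
Chord = 2√(r² − d²) = 2·√(1233/2) = 3√274.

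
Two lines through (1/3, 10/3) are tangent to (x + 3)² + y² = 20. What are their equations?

A line y − (10/3) = m(x − (1/3)) is tangent when its distance from (−3, 0) is 2√5:
[m·(−10/3) − (−10/3)]² = 20(m² + 1)
2m² + 5m + 2 = 0, so m = −1/2 or m = −2.
Through (1/3, 10/3) these give x + 2y = 7 and 2x + y = 4.

x + 2y = 7 and 2x + y = 4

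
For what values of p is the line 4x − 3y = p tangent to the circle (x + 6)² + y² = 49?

Tangency holds when the distance from the centre (−6, 0) to the line equals the radius 7:
|4·(−6) − 3·0 − p| / √25 = 7
|p − (−24)| = 7·5, so p = 11 or p = −59.

p = −59 or p = 11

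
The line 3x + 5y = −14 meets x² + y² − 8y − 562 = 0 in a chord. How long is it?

The distance from (0, 4) to the line is 34/√34, and r² = 578.
Chord = 2√(r² − d²) = 2·√(544) = 8√34.

8√34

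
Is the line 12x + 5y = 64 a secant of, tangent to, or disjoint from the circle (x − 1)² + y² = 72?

secant

Substituting the line into the circle gives 169x² − 1586x + 2321 = 0.
Discriminant = (−1586)² − 4·169·(2321) = 946400 > 0.
Two real roots: the line is a secant.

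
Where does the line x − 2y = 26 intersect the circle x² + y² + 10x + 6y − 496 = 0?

(−18, −22) and (18, −4)

Substitute y = (−26 + x)/2:
5x² − 1620 = 0  ⟹  x² − 324 = 0
x = 18 or x = −18, giving (18, −4) and (−18, −22).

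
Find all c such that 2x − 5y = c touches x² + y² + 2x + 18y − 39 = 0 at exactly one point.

c = 43 ± 11√29

For a tangent, require d(centre, line) = r = 11.
|2·(−1) − 5·(−9) − c| / √29 = 11
|c − (43)| = 11√29.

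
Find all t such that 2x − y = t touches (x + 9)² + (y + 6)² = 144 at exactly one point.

t = −12 ± 12√5

For a tangent, require d(centre, line) = r = 12.
|2·(−9) − 1·(−6) − t| / √5 = 12
|t − (−12)| = 12√5.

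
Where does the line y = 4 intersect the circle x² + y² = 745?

(−27, 4) and (27, 4)

Express y = 4 and substitute into the circle:
x² − 729 = 0
x = 27 or x = −27, giving (27, 4) and (−27, 4).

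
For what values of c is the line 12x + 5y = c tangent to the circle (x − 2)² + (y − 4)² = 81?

c = −73 or c = 161

Tangency holds when the distance from the centre (2, 4) to the line equals the radius 9:
|12·2 + 5·4 − c| / √169 = 9
|c − (44)| = 9·13, so c = 161 or c = −73.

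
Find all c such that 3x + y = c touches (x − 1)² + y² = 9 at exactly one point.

c = 3 ± 3√10

For a tangent, require d(centre, line) = r = 3.
|3·1 + 1·0 − c| / √10 = 3
|c − (3)| = 3√10.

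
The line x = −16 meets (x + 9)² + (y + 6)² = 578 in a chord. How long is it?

Centre (−9, −6), r² = 578. Perpendicular distance d from centre to line = |7| / √1 = 7.
Half the chord is √(r² − d²) = √(529), so the full chord is 46.

46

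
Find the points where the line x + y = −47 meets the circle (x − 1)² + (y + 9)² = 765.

From the line, y = −x − 47. Substituting:
2x² + 74x + 680 = 0  ⟹  x² + 37x + 340 = 0
x = −17 or x = −20, giving (−17, −30) and (−20, −27).

(−20, −27) and (−17, −30)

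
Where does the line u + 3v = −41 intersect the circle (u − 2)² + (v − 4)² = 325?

Express v = (−41 − u)/3 and substitute into the circle:
10u² + 70u − 80 = 0  ⟹  u² + 7u − 8 = 0
u = 1 or u = −8, giving (1, −14) and (−8, −11).

(−8, −11) and (1, −14)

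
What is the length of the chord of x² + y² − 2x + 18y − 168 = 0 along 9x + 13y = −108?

From the line, y = (−108 − 9x)/13. Substituting:
250x² − 500x − 42000 = 0  ⟹  x² − 2x − 168 = 0
x = 14 or x = −12, giving (14, −18) and (−12, 0).
|(14, −18) − (−12, 0)| = √((26)² + (−18)²) = 10√10.

10√10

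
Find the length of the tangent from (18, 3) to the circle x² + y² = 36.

The centre is (0, 0) and r = 6. The square of the distance from P to the centre is 324 + 9 = 333.
By the tangent–radius right angle, tangent length = √(|PO|² − r²) = √297 = 3√33.

3√33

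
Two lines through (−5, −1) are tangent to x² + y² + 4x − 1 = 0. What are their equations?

2x − y = −9 and x + 2y = −7

A line y − (−1) = m(x − (−5)) is tangent when its distance from (−2, 0) is √5:
[m·(3) − (1)]² = 5(m² + 1)
2m² − 3m − 2 = 0, so m = 2 or m = −1/2.
With m = 2: 2x − y = −9. With m = −1/2: x + 2y = −7.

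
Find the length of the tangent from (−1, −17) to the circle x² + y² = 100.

√190

Centre (0, 0), r² = 100. |PO|² = (−1)² + (−17)² = 290.
By the tangent–radius right angle, tangent length = √(|PO|² − r²) = √190.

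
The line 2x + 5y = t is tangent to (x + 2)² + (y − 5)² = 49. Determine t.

t = 21 ± 7√29

For a tangent, require d(centre, line) = r = 7.
|2·(−2) + 5·5 − t| / √29 = 7
|t − (21)| = 7√29.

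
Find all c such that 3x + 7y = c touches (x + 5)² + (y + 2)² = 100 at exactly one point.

For a tangent, require d(centre, line) = r = 10.
|3·(−5) + 7·(−2) − c| / √58 = 10
|c − (−29)| = 10√58.

c = −29 ± 10√58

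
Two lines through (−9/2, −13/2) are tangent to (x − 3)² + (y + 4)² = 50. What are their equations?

Let a tangent through (−9/2, −13/2) have slope m. Its distance from (3, −4) must equal 5√2:
(15/2m − (5/2))² = 50(m² + 1)
m² − 6m − 7 = 0, so m = 7 or m = −1.
With m = 7: 7x − y = −25. With m = −1: x + y = −11.

7x − y = −25 and x + y = −11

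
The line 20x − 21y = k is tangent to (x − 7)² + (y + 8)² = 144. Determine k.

Tangency holds when the distance from the centre (7, −8) to the line equals the radius 12:
|20·7 − 21·(−8) − k| / √841 = 12
|k − (308)| = 12·29, so k = 656 or k = −40.

k = −40 or k = 656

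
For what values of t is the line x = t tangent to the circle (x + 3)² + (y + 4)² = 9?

t = −6 or t = 0

For a tangent, require d(centre, line) = r = 3.
|1·(−3) + 0·(−4) − t| / √1 = 3
|t − (−3)| = 3, so t = 0 or t = −6.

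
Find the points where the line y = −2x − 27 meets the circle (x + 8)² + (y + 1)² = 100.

(−16, 5) and (−8, −11)

Substitute y = −2x − 27:
5x² + 120x + 640 = 0  ⟹  x² + 24x + 128 = 0
x = −8 or x = −16, giving (−8, −11) and (−16, 5).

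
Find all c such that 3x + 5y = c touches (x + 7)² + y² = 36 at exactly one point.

For a tangent, require d(centre, line) = r = 6.
|3·(−7) + 5·0 − c| / √34 = 6
|c − (−21)| = 6√34.

c = −21 ± 6√34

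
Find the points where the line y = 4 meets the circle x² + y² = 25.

(−3, 4) and (3, 4)

Express y = 4 and substitute into the circle:
x² − 9 = 0
x = 3 or x = −3, giving (3, 4) and (−3, 4).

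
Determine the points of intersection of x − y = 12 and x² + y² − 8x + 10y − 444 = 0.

Substitute y = x − 12:
2x² − 22x − 420 = 0  ⟹  x² − 11x − 210 = 0
x = 21 or x = −10, giving (21, 9) and (−10, −22).

(−10, −22) and (21, 9)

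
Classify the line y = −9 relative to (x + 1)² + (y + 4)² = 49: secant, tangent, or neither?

secant

Centre (−1, −4), r² = 49. Distance² from centre to line = (5)² = 25.
Since d² < r², the line cuts the circle twice.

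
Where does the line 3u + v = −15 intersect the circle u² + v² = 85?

Substitute v = −3u − 15:
10u² + 90u + 140 = 0  ⟹  u² + 9u + 14 = 0
u = −2 or u = −7, giving (−2, −9) and (−7, 6).

(−7, 6) and (−2, −9)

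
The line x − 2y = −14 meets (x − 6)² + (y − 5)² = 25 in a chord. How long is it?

From the line, y = (14 + x)/2. Substituting:
5x² − 40x + 60 = 0  ⟹  x² − 8x + 12 = 0
x = 6 or x = 2, giving (6, 10) and (2, 8).
|(6, 10) − (2, 8)| = √((4)² + (2)²) = 2√5.

2√5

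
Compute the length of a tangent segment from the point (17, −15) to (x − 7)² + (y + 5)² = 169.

√31

Centre (7, −5), r² = 169. |PO|² = (10)² + (−10)² = 200.
The tangent meets the radius at right angles, so tangent² = |PO|² − r² = 200 − 169 = 31.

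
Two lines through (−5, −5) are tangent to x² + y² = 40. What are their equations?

x + 3y = −20 and 3x + y = −20

Let a tangent through (−5, −5) have slope m. Its distance from (0, 0) must equal 2√10:
(5m − (5))² = 40(m² + 1)
3m² + 10m + 3 = 0, so m = −1/3 or m = −3.
Through (−5, −5) these give x + 3y = −20 and 3x + y = −20.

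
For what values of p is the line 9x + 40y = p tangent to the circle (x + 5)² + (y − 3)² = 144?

p = −417 or p = 567

Tangency holds when the distance from the centre (−5, 3) to the line equals the radius 12:
|9·(−5) + 40·3 − p| / √1681 = 12
|p − (75)| = 12·41, so p = 567 or p = −417.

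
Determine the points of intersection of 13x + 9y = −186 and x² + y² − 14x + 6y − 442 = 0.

Express y = (−186 − 13x)/9 and substitute into the circle:
250x² + 3000x − 11250 = 0  ⟹  x² + 12x − 45 = 0
x = 3 or x = −15, giving (3, −25) and (−15, 1).

(−15, 1) and (3, −25)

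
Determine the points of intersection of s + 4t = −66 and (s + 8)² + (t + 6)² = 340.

(−26, −10) and (6, −18)

From the line, t = (−66 − s)/4. Substituting:
17s² + 340s − 2652 = 0  ⟹  s² + 20s − 156 = 0
s = 6 or s = −26, giving (6, −18) and (−26, −10).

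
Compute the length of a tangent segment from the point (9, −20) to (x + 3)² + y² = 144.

20

Centre (−3, 0), r² = 144. |PO|² = (12)² + (−20)² = 544.
Power of the point: PT² = |PO|² − r² = 400, so PT = 20.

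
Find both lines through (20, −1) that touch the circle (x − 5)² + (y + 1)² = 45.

x + 2y = 18 and x − 2y = 22

A line y − (−1) = m(x − (20)) is tangent when its distance from (5, −1) is 3√5:
(−15m − (0))² = 45(m² + 1)
4m² − 1 = 0, so m = −1/2 or m = 1/2.
With m = −1/2: x + 2y = 18. With m = 1/2: x − 2y = 22.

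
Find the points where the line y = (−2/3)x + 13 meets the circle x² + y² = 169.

Express y = (39 − 2x)/3 and substitute into the circle:
13x² − 156x = 0  ⟹  x² − 12x = 0
x = 12 or x = 0, giving (12, 5) and (0, 13).

(0, 13) and (12, 5)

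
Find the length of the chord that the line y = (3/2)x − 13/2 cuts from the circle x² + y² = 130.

From the line, y = (−13 + 3x)/2. Substituting:
13x² − 78x − 351 = 0  ⟹  x² − 6x − 27 = 0
x = 9 or x = −3, giving (9, 7) and (−3, −11).
Chord length = distance between (9, 7) and (−3, −11) = √468 = 6√13.

6√13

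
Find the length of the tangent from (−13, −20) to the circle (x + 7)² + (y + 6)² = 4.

2√57

The centre is (−7, −6) and r = 2. The square of the distance from P to the centre is 36 + 196 = 232.
Power of the point: PT² = |PO|² − r² = 228, so PT = 2√57.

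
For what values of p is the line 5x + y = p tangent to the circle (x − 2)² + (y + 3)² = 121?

p = 7 ± 11√26

The line touches the circle iff its distance from (2, −3) is 11:
|5·2 + 1·(−3) − p| / √26 = 11
|p − (7)| = 11√26.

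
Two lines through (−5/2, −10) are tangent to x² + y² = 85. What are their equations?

A line y − (−10) = m(x − (−5/2)) is tangent when its distance from (0, 0) is √85:
(5/2m − (10))² = 85(m² + 1)
63m² + 40m − 12 = 0, so m = −6/7 or m = 2/9.
With m = −6/7: 6x + 7y = −85. With m = 2/9: 2x − 9y = 85.

6x + 7y = −85 and 2x − 9y = 85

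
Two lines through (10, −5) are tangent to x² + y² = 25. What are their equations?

4x + 3y = 25 and y = −5

Let a tangent through (10, −5) have slope m. Its distance from (0, 0) must equal 5:
(−10m − (5))² = 25(m² + 1)
3m² + 4m = 0, so m = −4/3 or m = 0.
With m = −4/3: 4x + 3y = 25. With m = 0: y = −5.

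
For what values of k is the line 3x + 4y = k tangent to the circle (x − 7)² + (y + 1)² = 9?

The line touches the circle iff its distance from (7, −1) is 3:
|3·7 + 4·(−1) − k| / √25 = 3
|k − (17)| = 3·5, so k = 32 or k = 2.

k = 2 or k = 32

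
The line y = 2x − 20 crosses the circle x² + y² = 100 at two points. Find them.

From the line, y = 2x − 20. Substituting:
5x² − 80x + 300 = 0  ⟹  x² − 16x + 60 = 0
x = 10 or x = 6, giving (10, 0) and (6, −8).

(6, −8) and (10, 0)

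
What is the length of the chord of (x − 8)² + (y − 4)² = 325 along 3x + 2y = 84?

6√13

The distance from (8, 4) to the line is 52/√13, and r² = 325.
Chord = 2√(r² − d²) = 2·√(117) = 6√13.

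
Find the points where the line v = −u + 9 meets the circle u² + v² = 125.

(−2, 11) and (11, −2)

Express v = −u + 9 and substitute into the circle:
2u² − 18u − 44 = 0  ⟹  u² − 9u − 22 = 0
u = 11 or u = −2, giving (11, −2) and (−2, 11).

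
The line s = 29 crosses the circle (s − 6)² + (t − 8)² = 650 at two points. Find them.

The line gives s = 29. Substituting into the circle:
t² − 16t − 57 = 0
t = 19 or t = −3, giving (29, 19) and (29, −3).

(29, −3) and (29, 19)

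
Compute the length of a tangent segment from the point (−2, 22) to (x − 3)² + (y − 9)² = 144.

Centre (3, 9), r² = 144. |PO|² = (−5)² + (13)² = 194.
The tangent meets the radius at right angles, so tangent² = |PO|² − r² = 194 − 144 = 50.

5√2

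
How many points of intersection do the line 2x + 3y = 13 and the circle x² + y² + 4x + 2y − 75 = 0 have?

Substituting the line into the circle gives 13x² − 28x − 428 = 0.
Discriminant = (−28)² − 4·13·(−428) = 23040 > 0.
Two real roots: the line is a secant.

2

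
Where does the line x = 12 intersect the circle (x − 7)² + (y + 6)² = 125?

The line gives x = 12. Substituting into the circle:
y² + 12y − 64 = 0
y = 4 or y = −16, giving (12, 4) and (12, −16).

(12, −16) and (12, 4)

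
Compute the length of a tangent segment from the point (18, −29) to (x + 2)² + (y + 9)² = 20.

2√195

With centre O = (−2, −9), |OP|² = 800 and r² = 20.
The tangent meets the radius at right angles, so tangent² = |PO|² − r² = 800 − 20 = 780.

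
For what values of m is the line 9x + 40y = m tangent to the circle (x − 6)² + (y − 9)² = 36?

m = 168 or m = 660

The line touches the circle iff its distance from (6, 9) is 6:
|9·6 + 40·9 − m| / √1681 = 6
|m − (414)| = 6·41, so m = 660 or m = 168.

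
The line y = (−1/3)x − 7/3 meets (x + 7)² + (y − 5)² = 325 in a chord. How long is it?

11√10

Substitute y = (−7 − x)/3:
10x² + 170x − 2000 = 0  ⟹  x² + 17x − 200 = 0
x = 8 or x = −25, giving (8, −5) and (−25, 6).
|(8, −5) − (−25, 6)| = √((33)² + (−11)²) = 11√10.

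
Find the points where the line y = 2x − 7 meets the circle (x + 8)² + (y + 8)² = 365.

(−10, −27) and (6, 5)

Express y = 2x − 7 and substitute into the circle:
5x² + 20x − 300 = 0  ⟹  x² + 4x − 60 = 0
x = 6 or x = −10, giving (6, 5) and (−10, −27).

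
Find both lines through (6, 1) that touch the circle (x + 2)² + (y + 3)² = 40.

3x − y = 17 and x + 3y = 9

Write the tangent as mx − y + (1 − m·(6)) = 0 and set its distance from the centre to 2√10:
(−8m − (−4))² = 40(m² + 1)
3m² − 8m − 3 = 0, so m = 3 or m = −1/3.
Through (6, 1) these give 3x − y = 17 and x + 3y = 9.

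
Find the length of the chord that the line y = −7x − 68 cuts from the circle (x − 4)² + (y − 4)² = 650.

30√2

From the line, y = −7x − 68. Substituting:
50x² + 1000x + 4550 = 0  ⟹  x² + 20x + 91 = 0
x = −7 or x = −13, giving (−7, −19) and (−13, 23).
Chord length = distance between (−7, −19) and (−13, 23) = √1800 = 30√2.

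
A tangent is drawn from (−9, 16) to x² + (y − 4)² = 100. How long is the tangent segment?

With centre O = (0, 4), |OP|² = 225 and r² = 100.
The tangent meets the radius at right angles, so tangent² = |PO|² − r² = 225 − 100 = 125.

5√5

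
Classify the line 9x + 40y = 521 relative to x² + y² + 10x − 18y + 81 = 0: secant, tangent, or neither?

Substituting the line into the circle gives 1681x² + 13102x + 25921 = 0.
Discriminant = (13102)² − 4·1681·(25921) = −2630400 < 0.
No real roots: the line does not meet the circle.

neither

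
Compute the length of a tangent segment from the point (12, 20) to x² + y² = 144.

20

Centre (0, 0), r² = 144. |PO|² = (12)² + (20)² = 544.
The tangent meets the radius at right angles, so tangent² = |PO|² − r² = 544 − 144 = 400.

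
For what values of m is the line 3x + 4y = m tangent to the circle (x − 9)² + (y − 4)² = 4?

m = 33 or m = 53

Tangency holds when the distance from the centre (9, 4) to the line equals the radius 2:
|3·9 + 4·4 − m| / √25 = 2
|m − (43)| = 2·5, so m = 53 or m = 33.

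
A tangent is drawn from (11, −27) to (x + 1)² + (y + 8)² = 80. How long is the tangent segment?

With centre O = (−1, −8), |OP|² = 505 and r² = 80.
Power of the point: PT² = |PO|² − r² = 425, so PT = 5√17.

5√17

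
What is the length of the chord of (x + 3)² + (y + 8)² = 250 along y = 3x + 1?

10√10

From the line, y = 3x + 1. Substituting:
10x² + 60x − 160 = 0  ⟹  x² + 6x − 16 = 0
x = 2 or x = −8, giving (2, 7) and (−8, −23).
Chord length = distance between (2, 7) and (−8, −23) = √1000 = 10√10.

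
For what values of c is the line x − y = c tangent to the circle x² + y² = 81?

The line touches the circle iff its distance from (0, 0) is 9:
|1·0 − 1·0 − c| / √2 = 9
|c| = 9√2.

c = ±9√2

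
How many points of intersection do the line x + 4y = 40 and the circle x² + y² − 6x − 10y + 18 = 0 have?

0

Substituting the line into the circle gives 17x² − 136x + 288 = 0.
Δ = 18496 − 19584 = −1088.
No real roots: the line does not meet the circle.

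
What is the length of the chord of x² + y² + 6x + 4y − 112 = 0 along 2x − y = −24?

The distance from (−3, −2) to the line is 20/√5, and r² = 125.
Half the chord is √(r² − d²) = √(45), so the full chord is 6√5.

6√5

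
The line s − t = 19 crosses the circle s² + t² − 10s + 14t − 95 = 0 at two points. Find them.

(0, −19) and (17, −2)

Express t = s − 19 and substitute into the circle:
2s² − 34s = 0  ⟹  s² − 17s = 0
s = 17 or s = 0, giving (17, −2) and (0, −19).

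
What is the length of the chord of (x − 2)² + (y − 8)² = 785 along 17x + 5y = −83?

3√314

The distance from (2, 8) to the line is 157/√314, and r² = 785.
Chord = 2√(r² − d²) = 2·√(1413/2) = 3√314.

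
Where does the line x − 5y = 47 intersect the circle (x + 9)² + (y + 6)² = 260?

(−23, −14) and (7, −8)

Express y = (−47 + x)/5 and substitute into the circle:
26x² + 416x − 4186 = 0  ⟹  x² + 16x − 161 = 0
x = 7 or x = −23, giving (7, −8) and (−23, −14).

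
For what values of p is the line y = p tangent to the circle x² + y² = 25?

Tangency holds when the distance from the centre (0, 0) to the line equals the radius 5:
|0·0 + 1·0 − p| / √1 = 5
|p| = 5, so p = 5 or p = −5.

p = −5 or p = 5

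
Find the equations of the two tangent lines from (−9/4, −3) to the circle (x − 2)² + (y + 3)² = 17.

Write the tangent as mx − y + (−3 − m·(−9/4)) = 0 and set its distance from the centre to √17:
[m·(17/4) − (0)]² = 17(m² + 1)
m² − 16 = 0, so m = 4 or m = −4.
Through (−9/4, −3) these give 4x − y = −6 and 4x + y = −12.

4x − y = −6 and 4x + y = −12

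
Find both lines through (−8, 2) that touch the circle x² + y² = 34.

Let a tangent through (−8, 2) have slope m. Its distance from (0, 0) must equal √34:
[m·(8) − (−2)]² = 34(m² + 1)
15m² + 16m − 15 = 0, so m = −5/3 or m = 3/5.
With m = −5/3: 5x + 3y = −34. With m = 3/5: 3x − 5y = −34.

5x + 3y = −34 and 3x − 5y = −34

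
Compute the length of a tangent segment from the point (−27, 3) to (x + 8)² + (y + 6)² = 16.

With centre O = (−8, −6), |OP|² = 442 and r² = 16.
Power of the point: PT² = |PO|² − r² = 426, so PT = √426.

√426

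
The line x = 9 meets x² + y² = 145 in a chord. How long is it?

The line gives x = 9. Substituting into the circle:
y² − 64 = 0
y = 8 or y = −8, giving (9, 8) and (9, −8).
Chord length = distance between (9, 8) and (9, −8) = √256 = 16.

16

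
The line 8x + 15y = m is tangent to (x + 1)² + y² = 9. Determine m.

For a tangent, require d(centre, line) = r = 3.
|8·(−1) + 15·0 − m| / √289 = 3
|m − (−8)| = 3·17, so m = 43 or m = −59.

m = −59 or m = 43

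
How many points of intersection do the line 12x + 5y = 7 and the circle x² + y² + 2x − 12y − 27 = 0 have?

2

d² = (12·(−1) + 5·6 − (7))²/169 = 121/169; r² = 64.
Since d² < r², the line cuts the circle twice.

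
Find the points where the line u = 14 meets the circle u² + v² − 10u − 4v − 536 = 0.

(14, −20) and (14, 24)

The line gives u = 14. Substituting into the circle:
v² − 4v − 480 = 0
v = 24 or v = −20, giving (14, 24) and (14, −20).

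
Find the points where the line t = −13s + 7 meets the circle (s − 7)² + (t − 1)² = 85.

(0, 7) and (1, −6)

From the line, t = −13s + 7. Substituting:
170s² − 170s = 0  ⟹  s² − s = 0
s = 1 or s = 0, giving (1, −6) and (0, 7).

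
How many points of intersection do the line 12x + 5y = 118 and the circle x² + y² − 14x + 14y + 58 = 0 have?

Substituting the line into the circle gives 169x² − 4022x + 23634 = 0.
Δ = 16176484 − 15976584 = 199900.
Two real roots: the line is a secant.

2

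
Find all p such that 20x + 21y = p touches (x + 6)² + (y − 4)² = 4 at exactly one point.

For a tangent, require d(centre, line) = r = 2.
|20·(−6) + 21·4 − p| / √841 = 2
|p − (−36)| = 2·29, so p = 22 or p = −94.

p = −94 or p = 22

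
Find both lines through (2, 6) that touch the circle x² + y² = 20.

A line y − (6) = m(x − (2)) is tangent when its distance from (0, 0) is 2√5:
(−2m − (−6))² = 20(m² + 1)
2m² + 3m − 2 = 0, so m = 1/2 or m = −2.
Through (2, 6) these give x − 2y = −10 and 2x + y = 10.

x − 2y = −10 and 2x + y = 10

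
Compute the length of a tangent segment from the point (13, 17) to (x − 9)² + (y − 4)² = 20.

√165

Centre (9, 4), r² = 20. |PO|² = (4)² + (13)² = 185.
The tangent meets the radius at right angles, so tangent² = |PO|² − r² = 185 − 20 = 165.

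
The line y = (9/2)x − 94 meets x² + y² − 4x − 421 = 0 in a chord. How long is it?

From the line, y = (−188 + 9x)/2. Substituting:
85x² − 3400x + 33660 = 0  ⟹  x² − 40x + 396 = 0
x = 22 or x = 18, giving (22, 5) and (18, −13).
Chord length = distance between (22, 5) and (18, −13) = √340 = 2√85.

2√85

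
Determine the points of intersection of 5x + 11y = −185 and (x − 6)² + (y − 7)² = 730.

(−15, −10) and (7, −20)

From the line, y = (−185 − 5x)/11. Substituting:
146x² + 1168x − 15330 = 0  ⟹  x² + 8x − 105 = 0
x = 7 or x = −15, giving (7, −20) and (−15, −10).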